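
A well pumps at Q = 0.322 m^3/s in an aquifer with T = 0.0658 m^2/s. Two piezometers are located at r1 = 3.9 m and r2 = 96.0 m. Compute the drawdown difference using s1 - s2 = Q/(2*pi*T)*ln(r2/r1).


Thiem equation: s1 - s2 = Q/(2*pi*T) * ln(r2/r1).
ln(r2/r1) = ln(96.0/3.9) = 3.2034.
Q/(2*pi*T) = 0.322 / (2*pi*0.0658) = 0.322 / 0.4134 = 0.7788.
s1 - s2 = 0.7788 * 3.2034 = 2.4949 m.

2.4949


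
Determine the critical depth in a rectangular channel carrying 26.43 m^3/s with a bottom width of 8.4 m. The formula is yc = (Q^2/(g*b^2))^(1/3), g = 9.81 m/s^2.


Using yc = (Q^2 / (g * b^2))^(1/3):
Q^2 = 26.43^2 = 698.54.
g * b^2 = 9.81 * 8.4^2 = 9.81 * 70.56 = 692.19.
Q^2 / (g*b^2) = 698.54 / 692.19 = 1.0092.
yc = 1.0092^(1/3) = 1.003 m.

1.003


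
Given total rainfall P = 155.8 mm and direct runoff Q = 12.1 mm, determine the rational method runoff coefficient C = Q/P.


The runoff coefficient C = runoff depth / rainfall depth.
C = 12.1 / 155.8
  = 0.0777.

0.0777


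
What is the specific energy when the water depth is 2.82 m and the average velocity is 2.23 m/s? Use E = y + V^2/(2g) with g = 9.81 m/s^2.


Specific energy E = y + V^2/(2g).
Velocity head = V^2/(2g) = 2.23^2 / (2*9.81) = 4.9729 / 19.62 = 0.2535 m.
E = 2.82 + 0.2535 = 3.0735 m.

3.0735


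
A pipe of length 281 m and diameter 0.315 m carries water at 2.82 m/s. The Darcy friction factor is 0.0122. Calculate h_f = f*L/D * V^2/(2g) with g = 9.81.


Darcy-Weisbach equation: h_f = f * (L/D) * V^2/(2g).
f * L/D = 0.0122 * 281/0.315 = 10.8832.
V^2/(2g) = 2.82^2 / (2*9.81) = 7.9524 / 19.62 = 0.4053 m.
h_f = 10.8832 * 0.4053 = 4.411 m.

4.411


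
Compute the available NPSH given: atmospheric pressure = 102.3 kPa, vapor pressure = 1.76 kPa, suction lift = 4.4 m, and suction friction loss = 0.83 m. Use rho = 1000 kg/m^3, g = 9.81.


NPSHa = p_atm/(rho*g) - z_s - hf_s - p_vap/(rho*g).
p_atm/(rho*g) = 102.3*1000 / (1000*9.81) = 10.428 m.
p_vap/(rho*g) = 1.76*1000 / (1000*9.81) = 0.179 m.
NPSHa = 10.428 - 4.4 - 0.83 - 0.179
      = 5.02 m.

5.02


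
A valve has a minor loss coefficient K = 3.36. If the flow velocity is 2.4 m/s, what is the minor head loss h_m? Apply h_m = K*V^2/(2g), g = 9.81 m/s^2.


Minor loss formula: h_m = K * V^2/(2g).
V^2 = 2.4^2 = 5.76.
V^2/(2g) = 5.76 / 19.62 = 0.2936 m.
h_m = 3.36 * 0.2936 = 0.9864 m.

0.9864


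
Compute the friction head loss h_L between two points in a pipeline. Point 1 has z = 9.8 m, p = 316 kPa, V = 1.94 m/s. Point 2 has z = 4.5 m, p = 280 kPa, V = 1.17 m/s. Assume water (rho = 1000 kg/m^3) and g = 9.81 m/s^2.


Total head at each section: H = z + p/(rho*g) + V^2/(2g).
H1 = 9.8 + 316*1000/(1000*9.81) + 1.94^2/(2*9.81)
   = 9.8 + 32.212 + 0.1918
   = 42.204 m.
H2 = 4.5 + 280*1000/(1000*9.81) + 1.17^2/(2*9.81)
   = 4.5 + 28.542 + 0.0698
   = 33.112 m.
h_L = H1 - H2 = 42.204 - 33.112 = 9.092 m.

9.092


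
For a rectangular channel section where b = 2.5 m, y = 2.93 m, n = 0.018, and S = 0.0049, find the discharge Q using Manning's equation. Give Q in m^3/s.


For a rectangular channel, the cross-sectional area A = b * y = 2.5 * 2.93 = 7.33 m^2.
The wetted perimeter P = b + 2y = 2.5 + 2*2.93 = 8.36 m.
Hydraulic radius R = A/P = 7.33/8.36 = 0.8762 m.
Velocity V = (1/n)*R^(2/3)*S^(1/2) = (1/0.018)*0.8762^(2/3)*0.0049^(1/2) = 3.5609 m/s.
Discharge Q = A * V = 7.33 * 3.5609 = 26.084 m^3/s.

26.084


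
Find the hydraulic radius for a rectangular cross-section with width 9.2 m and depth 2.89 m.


For a rectangular section:
Flow area A = b * y = 9.2 * 2.89 = 26.59 m^2.
Wetted perimeter P = b + 2y = 9.2 + 2*2.89 = 14.98 m.
Hydraulic radius R = A/P = 26.59 / 14.98 = 1.7749 m.

1.7749


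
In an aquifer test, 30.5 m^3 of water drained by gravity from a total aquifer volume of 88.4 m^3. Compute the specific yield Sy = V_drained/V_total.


Specific yield Sy = Volume drained / Total volume.
Sy = 30.5 / 88.4
   = 0.345.

0.345


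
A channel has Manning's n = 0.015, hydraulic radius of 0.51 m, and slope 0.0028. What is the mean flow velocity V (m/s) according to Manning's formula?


Manning's equation gives V = (1/n) * R^(2/3) * S^(1/2).
First, compute R^(2/3) = 0.51^(2/3) = 0.6383.
Next, S^(1/2) = 0.0028^(1/2) = 0.052915.
Then 1/n = 1/0.015 = 66.67.
V = 66.67 * 0.6383 * 0.052915 = 2.2518 m/s.

2.2518


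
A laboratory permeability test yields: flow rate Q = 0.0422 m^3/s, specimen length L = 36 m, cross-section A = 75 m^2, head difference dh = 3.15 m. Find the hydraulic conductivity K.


From K = Q*L / (A*dh):
Numerator: Q*L = 0.0422 * 36 = 1.5192.
Denominator: A*dh = 75 * 3.15 = 236.25.
K = 1.5192 / 236.25 = 0.00643 m/s.

0.00643


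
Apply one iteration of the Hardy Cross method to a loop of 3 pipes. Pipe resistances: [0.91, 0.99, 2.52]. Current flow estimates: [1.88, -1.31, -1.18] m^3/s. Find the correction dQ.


Numerator terms (r*Q*|Q|): 0.91*1.88*|1.88| = 3.2163; 0.99*-1.31*|-1.31| = -1.6989; 2.52*-1.18*|-1.18| = -3.5088.
Sum of numerator = -1.9915.
Denominator terms (r*|Q|): 0.91*|1.88| = 1.7108; 0.99*|-1.31| = 1.2969; 2.52*|-1.18| = 2.9736.
2 * sum of denominator = 2 * 5.9813 = 11.9626.
dQ = --1.9915 / 11.9626 = 0.1665 m^3/s.

0.1665


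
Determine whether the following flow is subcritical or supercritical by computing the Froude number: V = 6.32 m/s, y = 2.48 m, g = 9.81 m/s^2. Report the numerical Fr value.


The Froude number is defined as Fr = V / sqrt(g*y).
g*y = 9.81 * 2.48 = 24.3288.
sqrt(g*y) = sqrt(24.3288) = 4.9324.
Fr = 6.32 / 4.9324 = 1.2813.
Since Fr > 1, the flow is supercritical.

1.2813


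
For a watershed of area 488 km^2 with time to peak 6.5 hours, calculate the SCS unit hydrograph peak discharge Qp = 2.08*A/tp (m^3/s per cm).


SCS formula: Qp = 2.08 * A / tp.
Qp = 2.08 * 488 / 6.5
   = 1015.04 / 6.5
   = 156.16 m^3/s per cm.

156.16


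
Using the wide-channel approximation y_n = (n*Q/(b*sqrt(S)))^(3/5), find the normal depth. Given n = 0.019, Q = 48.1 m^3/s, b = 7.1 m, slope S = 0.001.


We use the wide-channel approximation y_n = (n*Q/(b*sqrt(S)))^(3/5).
sqrt(S) = sqrt(0.001) = 0.031623.
Numerator: n*Q = 0.019 * 48.1 = 0.9139.
Denominator: b*sqrt(S) = 7.1 * 0.031623 = 0.224523.
arg = 4.0704.
y_n = 4.0704^(3/5) = 2.3216 m.

2.3216


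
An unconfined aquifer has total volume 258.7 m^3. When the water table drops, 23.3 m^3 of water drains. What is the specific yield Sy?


Specific yield Sy = Volume drained / Total volume.
Sy = 23.3 / 258.7
   = 0.0901.

0.0901


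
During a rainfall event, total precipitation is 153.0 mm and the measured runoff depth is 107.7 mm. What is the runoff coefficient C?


The runoff coefficient C = runoff depth / rainfall depth.
C = 107.7 / 153.0
  = 0.7039.

0.7039


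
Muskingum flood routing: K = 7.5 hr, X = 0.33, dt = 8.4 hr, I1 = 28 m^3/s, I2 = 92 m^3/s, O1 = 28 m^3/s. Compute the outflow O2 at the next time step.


Muskingum coefficients:
denom = 2*K*(1-X) + dt = 2*7.5*(1-0.33) + 8.4 = 18.45.
C0 = (dt - 2*K*X)/denom = (8.4 - 2*7.5*0.33)/18.45 = 0.187.
C1 = (dt + 2*K*X)/denom = (8.4 + 2*7.5*0.33)/18.45 = 0.7236.
C2 = (2*K*(1-X) - dt)/denom = 0.0894.
O2 = C0*I2 + C1*I1 + C2*O1
   = 0.187*92 + 0.7236*28 + 0.0894*28
   = 39.97 m^3/s.

39.97


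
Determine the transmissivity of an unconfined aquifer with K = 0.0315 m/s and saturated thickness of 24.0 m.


Transmissivity is defined as T = K * h.
T = 0.0315 * 24.0
  = 0.756 m^2/s.

0.756


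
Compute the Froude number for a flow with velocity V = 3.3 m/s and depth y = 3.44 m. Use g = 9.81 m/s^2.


The Froude number is defined as Fr = V / sqrt(g*y).
g*y = 9.81 * 3.44 = 33.7464.
sqrt(g*y) = sqrt(33.7464) = 5.8092.
Fr = 3.3 / 5.8092 = 0.5681.

0.5681


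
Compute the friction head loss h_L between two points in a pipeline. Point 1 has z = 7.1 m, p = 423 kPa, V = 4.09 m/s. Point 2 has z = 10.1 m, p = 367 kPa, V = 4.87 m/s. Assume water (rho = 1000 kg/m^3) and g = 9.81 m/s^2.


Total head at each section: H = z + p/(rho*g) + V^2/(2g).
H1 = 7.1 + 423*1000/(1000*9.81) + 4.09^2/(2*9.81)
   = 7.1 + 43.119 + 0.8526
   = 51.072 m.
H2 = 10.1 + 367*1000/(1000*9.81) + 4.87^2/(2*9.81)
   = 10.1 + 37.411 + 1.2088
   = 48.72 m.
h_L = H1 - H2 = 51.072 - 48.72 = 2.352 m.

2.352


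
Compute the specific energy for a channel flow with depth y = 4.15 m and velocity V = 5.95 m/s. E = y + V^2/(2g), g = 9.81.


Specific energy E = y + V^2/(2g).
Velocity head = V^2/(2g) = 5.95^2 / (2*9.81) = 35.4025 / 19.62 = 1.8044 m.
E = 4.15 + 1.8044 = 5.9544 m.

5.9544


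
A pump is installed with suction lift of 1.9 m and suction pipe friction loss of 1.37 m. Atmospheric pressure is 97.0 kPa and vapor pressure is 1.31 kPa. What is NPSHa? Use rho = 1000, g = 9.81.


NPSHa = p_atm/(rho*g) - z_s - hf_s - p_vap/(rho*g).
p_atm/(rho*g) = 97.0*1000 / (1000*9.81) = 9.888 m.
p_vap/(rho*g) = 1.31*1000 / (1000*9.81) = 0.134 m.
NPSHa = 9.888 - 1.9 - 1.37 - 0.134
      = 6.48 m.

6.48


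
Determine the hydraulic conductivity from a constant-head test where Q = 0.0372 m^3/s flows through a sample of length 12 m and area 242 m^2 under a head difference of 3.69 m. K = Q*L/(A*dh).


From K = Q*L / (A*dh):
Numerator: Q*L = 0.0372 * 12 = 0.4464.
Denominator: A*dh = 242 * 3.69 = 892.98.
K = 0.4464 / 892.98 = 0.0005 m/s.

0.0005


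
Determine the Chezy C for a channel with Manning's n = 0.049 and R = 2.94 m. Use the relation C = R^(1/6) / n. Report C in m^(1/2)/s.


The Chezy coefficient relates to Manning's n through C = R^(1/6) / n.
R^(1/6) = 2.94^(1/6) = 1.1969.
C = 1.1969 / 0.049 = 24.43 m^(1/2)/s.

24.43


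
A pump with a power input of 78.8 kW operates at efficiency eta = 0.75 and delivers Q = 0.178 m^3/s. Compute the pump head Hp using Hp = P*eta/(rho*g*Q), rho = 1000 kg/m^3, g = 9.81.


Pump head formula: Hp = P * eta / (rho * g * Q).
Numerator: P * eta = 78.8 * 1000 * 0.75 = 59100.0 W.
Denominator: rho * g * Q = 1000 * 9.81 * 0.178 = 1746.18.
Hp = 59100.0 / 1746.18 = 33.85 m.

33.85


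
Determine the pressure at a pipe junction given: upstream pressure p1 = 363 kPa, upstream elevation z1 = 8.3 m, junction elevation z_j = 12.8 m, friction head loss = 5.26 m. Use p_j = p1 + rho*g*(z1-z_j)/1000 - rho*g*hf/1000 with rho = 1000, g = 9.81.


Junction pressure: p_j = p1 + rho*g*(z1 - z_j)/1000 - rho*g*hf/1000.
Elevation term = 1000*9.81*(8.3 - 12.8)/1000 = -44.145 kPa.
Friction term = 1000*9.81*5.26/1000 = 51.601 kPa.
p_j = 363 + -44.145 - 51.601 = 267.25 kPa.

267.25


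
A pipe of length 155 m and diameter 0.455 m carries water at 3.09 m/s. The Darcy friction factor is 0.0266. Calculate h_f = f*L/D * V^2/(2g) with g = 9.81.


Darcy-Weisbach equation: h_f = f * (L/D) * V^2/(2g).
f * L/D = 0.0266 * 155/0.455 = 9.0615.
V^2/(2g) = 3.09^2 / (2*9.81) = 9.5481 / 19.62 = 0.4867 m.
h_f = 9.0615 * 0.4867 = 4.41 m.

4.41


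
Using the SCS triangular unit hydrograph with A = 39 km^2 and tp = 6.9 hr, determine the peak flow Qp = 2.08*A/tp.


SCS formula: Qp = 2.08 * A / tp.
Qp = 2.08 * 39 / 6.9
   = 81.12 / 6.9
   = 11.76 m^3/s per cm.

11.76


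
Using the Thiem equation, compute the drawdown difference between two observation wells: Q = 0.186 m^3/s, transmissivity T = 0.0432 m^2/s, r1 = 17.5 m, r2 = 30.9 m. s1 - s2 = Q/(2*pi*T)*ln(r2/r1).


Thiem equation: s1 - s2 = Q/(2*pi*T) * ln(r2/r1).
ln(r2/r1) = ln(30.9/17.5) = 0.5686.
Q/(2*pi*T) = 0.186 / (2*pi*0.0432) = 0.186 / 0.2714 = 0.6853.
s1 - s2 = 0.6853 * 0.5686 = 0.3896 m.

0.3896


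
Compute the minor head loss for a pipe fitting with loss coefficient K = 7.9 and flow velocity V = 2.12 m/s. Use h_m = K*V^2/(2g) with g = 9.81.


Minor loss formula: h_m = K * V^2/(2g).
V^2 = 2.12^2 = 4.4944.
V^2/(2g) = 4.4944 / 19.62 = 0.2291 m.
h_m = 7.9 * 0.2291 = 1.8097 m.

1.8097


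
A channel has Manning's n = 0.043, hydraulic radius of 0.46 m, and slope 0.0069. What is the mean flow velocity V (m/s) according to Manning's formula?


Manning's equation gives V = (1/n) * R^(2/3) * S^(1/2).
First, compute R^(2/3) = 0.46^(2/3) = 0.5959.
Next, S^(1/2) = 0.0069^(1/2) = 0.083066.
Then 1/n = 1/0.043 = 23.26.
V = 23.26 * 0.5959 * 0.083066 = 1.1511 m/s.

1.1511


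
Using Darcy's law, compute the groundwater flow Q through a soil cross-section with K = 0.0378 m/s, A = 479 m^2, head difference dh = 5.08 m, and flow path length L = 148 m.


Darcy's law: Q = K * A * i, where i = dh/L.
Hydraulic gradient i = 5.08 / 148 = 0.034324.
Q = 0.0378 * 479 * 0.034324
  = 0.6215 m^3/s.

0.6215


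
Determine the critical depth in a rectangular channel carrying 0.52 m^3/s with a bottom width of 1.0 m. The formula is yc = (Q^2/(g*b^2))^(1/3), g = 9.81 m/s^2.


Using yc = (Q^2 / (g * b^2))^(1/3):
Q^2 = 0.52^2 = 0.27.
g * b^2 = 9.81 * 1.0^2 = 9.81 * 1.0 = 9.81.
Q^2 / (g*b^2) = 0.27 / 9.81 = 0.0275.
yc = 0.0275^(1/3) = 0.3021 m.

0.3021


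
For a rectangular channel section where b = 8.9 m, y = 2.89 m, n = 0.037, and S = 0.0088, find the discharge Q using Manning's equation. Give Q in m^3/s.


For a rectangular channel, the cross-sectional area A = b * y = 8.9 * 2.89 = 25.72 m^2.
The wetted perimeter P = b + 2y = 8.9 + 2*2.89 = 14.68 m.
Hydraulic radius R = A/P = 25.72/14.68 = 1.7521 m.
Velocity V = (1/n)*R^(2/3)*S^(1/2) = (1/0.037)*1.7521^(2/3)*0.0088^(1/2) = 3.6848 m/s.
Discharge Q = A * V = 25.72 * 3.6848 = 94.777 m^3/s.

94.777


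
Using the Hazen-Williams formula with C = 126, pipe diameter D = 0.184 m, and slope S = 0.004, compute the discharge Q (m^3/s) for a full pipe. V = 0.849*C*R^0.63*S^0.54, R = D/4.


For a full circular pipe, R = D/4 = 0.184/4 = 0.046 m.
V = 0.849 * 126 * 0.046^0.63 * 0.004^0.54
  = 0.849 * 126 * 0.143727 * 0.050712
  = 0.7797 m/s.
Pipe area A = pi*D^2/4 = pi*0.184^2/4 = 0.0266 m^2.
Q = A * V = 0.0266 * 0.7797 = 0.0207 m^3/s.

0.0207


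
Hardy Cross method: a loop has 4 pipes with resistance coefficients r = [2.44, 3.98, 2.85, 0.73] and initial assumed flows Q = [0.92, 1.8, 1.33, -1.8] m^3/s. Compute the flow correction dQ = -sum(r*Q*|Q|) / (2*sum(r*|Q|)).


Numerator terms (r*Q*|Q|): 2.44*0.92*|0.92| = 2.0652; 3.98*1.8*|1.8| = 12.8952; 2.85*1.33*|1.33| = 5.0414; 0.73*-1.8*|-1.8| = -2.3652.
Sum of numerator = 17.6366.
Denominator terms (r*|Q|): 2.44*|0.92| = 2.2448; 3.98*|1.8| = 7.164; 2.85*|1.33| = 3.7905; 0.73*|-1.8| = 1.314.
2 * sum of denominator = 2 * 14.5133 = 29.0266.
dQ = -17.6366 / 29.0266 = -0.6076 m^3/s.

-0.6076


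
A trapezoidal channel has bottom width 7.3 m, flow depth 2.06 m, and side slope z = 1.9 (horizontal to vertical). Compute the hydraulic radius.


For a trapezoidal section with side slope z:
A = (b + z*y)*y = (7.3 + 1.9*2.06)*2.06 = 23.101 m^2.
P = b + 2*y*sqrt(1 + z^2) = 7.3 + 2*2.06*sqrt(1 + 1.9^2) = 16.146 m.
R = A/P = 23.101 / 16.146 = 1.4307 m.

1.4307


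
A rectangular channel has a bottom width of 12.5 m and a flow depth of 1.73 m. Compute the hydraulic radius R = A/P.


For a rectangular section:
Flow area A = b * y = 12.5 * 1.73 = 21.62 m^2.
Wetted perimeter P = b + 2y = 12.5 + 2*1.73 = 15.96 m.
Hydraulic radius R = A/P = 21.62 / 15.96 = 1.3549 m.

1.3549


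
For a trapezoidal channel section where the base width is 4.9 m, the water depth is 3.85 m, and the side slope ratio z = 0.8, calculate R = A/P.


For a trapezoidal section with side slope z:
A = (b + z*y)*y = (4.9 + 0.8*3.85)*3.85 = 30.723 m^2.
P = b + 2*y*sqrt(1 + z^2) = 4.9 + 2*3.85*sqrt(1 + 0.8^2) = 14.761 m.
R = A/P = 30.723 / 14.761 = 2.0814 m.

2.0814


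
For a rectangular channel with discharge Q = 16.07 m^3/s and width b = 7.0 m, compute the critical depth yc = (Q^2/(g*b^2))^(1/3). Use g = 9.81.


Using yc = (Q^2 / (g * b^2))^(1/3):
Q^2 = 16.07^2 = 258.24.
g * b^2 = 9.81 * 7.0^2 = 9.81 * 49.0 = 480.69.
Q^2 / (g*b^2) = 258.24 / 480.69 = 0.5372.
yc = 0.5372^(1/3) = 0.8129 m.

0.8129


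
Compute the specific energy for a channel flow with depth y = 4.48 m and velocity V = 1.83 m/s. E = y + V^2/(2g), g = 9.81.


Specific energy E = y + V^2/(2g).
Velocity head = V^2/(2g) = 1.83^2 / (2*9.81) = 3.3489 / 19.62 = 0.1707 m.
E = 4.48 + 0.1707 = 4.6507 m.

4.6507


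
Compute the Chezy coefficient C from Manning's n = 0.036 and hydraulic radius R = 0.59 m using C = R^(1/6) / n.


The Chezy coefficient relates to Manning's n through C = R^(1/6) / n.
R^(1/6) = 0.59^(1/6) = 0.915817.
C = 0.915817 / 0.036 = 25.44 m^(1/2)/s.

25.44


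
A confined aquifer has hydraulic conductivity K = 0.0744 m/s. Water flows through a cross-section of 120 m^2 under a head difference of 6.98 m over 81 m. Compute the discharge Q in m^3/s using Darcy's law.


Darcy's law: Q = K * A * i, where i = dh/L.
Hydraulic gradient i = 6.98 / 81 = 0.086173.
Q = 0.0744 * 120 * 0.086173
  = 0.7694 m^3/s.

0.7694


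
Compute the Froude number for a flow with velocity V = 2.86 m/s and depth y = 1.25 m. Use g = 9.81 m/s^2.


The Froude number is defined as Fr = V / sqrt(g*y).
g*y = 9.81 * 1.25 = 12.2625.
sqrt(g*y) = sqrt(12.2625) = 3.5018.
Fr = 2.86 / 3.5018 = 0.8167.

0.8167


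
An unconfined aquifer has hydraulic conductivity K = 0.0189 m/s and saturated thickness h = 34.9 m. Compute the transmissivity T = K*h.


Transmissivity is defined as T = K * h.
T = 0.0189 * 34.9
  = 0.6596 m^2/s.

0.6596


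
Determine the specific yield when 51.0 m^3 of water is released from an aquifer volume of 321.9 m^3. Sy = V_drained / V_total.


Specific yield Sy = Volume drained / Total volume.
Sy = 51.0 / 321.9
   = 0.1584.

0.1584


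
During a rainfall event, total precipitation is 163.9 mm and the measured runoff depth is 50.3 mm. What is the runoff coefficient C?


The runoff coefficient C = runoff depth / rainfall depth.
C = 50.3 / 163.9
  = 0.3069.

0.3069


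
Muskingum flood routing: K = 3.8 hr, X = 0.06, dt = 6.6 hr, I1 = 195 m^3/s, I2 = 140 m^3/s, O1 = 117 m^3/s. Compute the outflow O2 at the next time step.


Muskingum coefficients:
denom = 2*K*(1-X) + dt = 2*3.8*(1-0.06) + 6.6 = 13.744.
C0 = (dt - 2*K*X)/denom = (6.6 - 2*3.8*0.06)/13.744 = 0.447.
C1 = (dt + 2*K*X)/denom = (6.6 + 2*3.8*0.06)/13.744 = 0.5134.
C2 = (2*K*(1-X) - dt)/denom = 0.0396.
O2 = C0*I2 + C1*I1 + C2*O1
   = 0.447*140 + 0.5134*195 + 0.0396*117
   = 167.33 m^3/s.

167.33


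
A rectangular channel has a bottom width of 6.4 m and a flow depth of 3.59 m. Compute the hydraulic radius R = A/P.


For a rectangular section:
Flow area A = b * y = 6.4 * 3.59 = 22.98 m^2.
Wetted perimeter P = b + 2y = 6.4 + 2*3.59 = 13.58 m.
Hydraulic radius R = A/P = 22.98 / 13.58 = 1.6919 m.

1.6919


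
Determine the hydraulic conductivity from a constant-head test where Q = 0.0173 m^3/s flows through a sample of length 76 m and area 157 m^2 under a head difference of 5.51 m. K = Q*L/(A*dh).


From K = Q*L / (A*dh):
Numerator: Q*L = 0.0173 * 76 = 1.3148.
Denominator: A*dh = 157 * 5.51 = 865.07.
K = 1.3148 / 865.07 = 0.00152 m/s.

0.00152


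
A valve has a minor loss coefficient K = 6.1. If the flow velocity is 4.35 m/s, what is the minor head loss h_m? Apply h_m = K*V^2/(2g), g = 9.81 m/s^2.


Minor loss formula: h_m = K * V^2/(2g).
V^2 = 4.35^2 = 18.9225.
V^2/(2g) = 18.9225 / 19.62 = 0.9644 m.
h_m = 6.1 * 0.9644 = 5.8831 m.

5.8831


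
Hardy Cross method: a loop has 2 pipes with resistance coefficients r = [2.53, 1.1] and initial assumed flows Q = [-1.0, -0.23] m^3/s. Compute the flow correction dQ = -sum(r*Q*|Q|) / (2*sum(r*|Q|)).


Numerator terms (r*Q*|Q|): 2.53*-1.0*|-1.0| = -2.53; 1.1*-0.23*|-0.23| = -0.0582.
Sum of numerator = -2.5882.
Denominator terms (r*|Q|): 2.53*|-1.0| = 2.53; 1.1*|-0.23| = 0.253.
2 * sum of denominator = 2 * 2.783 = 5.566.
dQ = --2.5882 / 5.566 = 0.465 m^3/s.

0.465


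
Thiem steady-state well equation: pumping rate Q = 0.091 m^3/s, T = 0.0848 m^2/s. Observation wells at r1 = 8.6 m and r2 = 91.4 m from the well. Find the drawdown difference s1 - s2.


Thiem equation: s1 - s2 = Q/(2*pi*T) * ln(r2/r1).
ln(r2/r1) = ln(91.4/8.6) = 2.3635.
Q/(2*pi*T) = 0.091 / (2*pi*0.0848) = 0.091 / 0.5328 = 0.1708.
s1 - s2 = 0.1708 * 2.3635 = 0.4037 m.

0.4037


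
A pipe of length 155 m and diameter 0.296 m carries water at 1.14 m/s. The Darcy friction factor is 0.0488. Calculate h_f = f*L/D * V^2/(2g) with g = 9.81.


Darcy-Weisbach equation: h_f = f * (L/D) * V^2/(2g).
f * L/D = 0.0488 * 155/0.296 = 25.5541.
V^2/(2g) = 1.14^2 / (2*9.81) = 1.2996 / 19.62 = 0.0662 m.
h_f = 25.5541 * 0.0662 = 1.693 m.

1.693


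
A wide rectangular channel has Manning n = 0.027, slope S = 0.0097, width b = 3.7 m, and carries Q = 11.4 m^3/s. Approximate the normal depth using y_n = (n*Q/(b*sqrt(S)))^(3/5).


We use the wide-channel approximation y_n = (n*Q/(b*sqrt(S)))^(3/5).
sqrt(S) = sqrt(0.0097) = 0.098489.
Numerator: n*Q = 0.027 * 11.4 = 0.3078.
Denominator: b*sqrt(S) = 3.7 * 0.098489 = 0.364409.
arg = 0.8447.
y_n = 0.8447^(3/5) = 0.9037 m.

0.9037


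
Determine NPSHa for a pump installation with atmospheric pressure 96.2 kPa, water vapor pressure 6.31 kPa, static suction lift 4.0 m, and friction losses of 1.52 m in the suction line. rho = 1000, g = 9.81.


NPSHa = p_atm/(rho*g) - z_s - hf_s - p_vap/(rho*g).
p_atm/(rho*g) = 96.2*1000 / (1000*9.81) = 9.806 m.
p_vap/(rho*g) = 6.31*1000 / (1000*9.81) = 0.643 m.
NPSHa = 9.806 - 4.0 - 1.52 - 0.643
      = 3.64 m.

3.64


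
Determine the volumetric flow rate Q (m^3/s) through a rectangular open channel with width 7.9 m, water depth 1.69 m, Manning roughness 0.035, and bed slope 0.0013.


For a rectangular channel, the cross-sectional area A = b * y = 7.9 * 1.69 = 13.35 m^2.
The wetted perimeter P = b + 2y = 7.9 + 2*1.69 = 11.28 m.
Hydraulic radius R = A/P = 13.35/11.28 = 1.1836 m.
Velocity V = (1/n)*R^(2/3)*S^(1/2) = (1/0.035)*1.1836^(2/3)*0.0013^(1/2) = 1.1527 m/s.
Discharge Q = A * V = 13.35 * 1.1527 = 15.389 m^3/s.

15.389


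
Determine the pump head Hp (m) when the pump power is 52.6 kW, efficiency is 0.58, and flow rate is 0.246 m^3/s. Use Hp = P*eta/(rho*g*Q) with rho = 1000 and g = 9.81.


Pump head formula: Hp = P * eta / (rho * g * Q).
Numerator: P * eta = 52.6 * 1000 * 0.58 = 30508.0 W.
Denominator: rho * g * Q = 1000 * 9.81 * 0.246 = 2413.26.
Hp = 30508.0 / 2413.26 = 12.64 m.

12.64


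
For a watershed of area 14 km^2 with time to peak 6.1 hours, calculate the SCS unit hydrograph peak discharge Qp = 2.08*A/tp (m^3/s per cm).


SCS formula: Qp = 2.08 * A / tp.
Qp = 2.08 * 14 / 6.1
   = 29.12 / 6.1
   = 4.77 m^3/s per cm.

4.77


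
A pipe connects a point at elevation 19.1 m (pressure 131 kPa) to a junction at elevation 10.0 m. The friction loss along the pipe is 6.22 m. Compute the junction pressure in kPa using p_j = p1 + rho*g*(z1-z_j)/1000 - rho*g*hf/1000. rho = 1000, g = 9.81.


Junction pressure: p_j = p1 + rho*g*(z1 - z_j)/1000 - rho*g*hf/1000.
Elevation term = 1000*9.81*(19.1 - 10.0)/1000 = 89.271 kPa.
Friction term = 1000*9.81*6.22/1000 = 61.018 kPa.
p_j = 131 + 89.271 - 61.018 = 159.25 kPa.

159.25


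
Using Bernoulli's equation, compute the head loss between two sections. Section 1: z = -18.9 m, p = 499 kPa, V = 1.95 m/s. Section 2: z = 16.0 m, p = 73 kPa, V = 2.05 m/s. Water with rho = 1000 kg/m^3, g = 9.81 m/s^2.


Total head at each section: H = z + p/(rho*g) + V^2/(2g).
H1 = -18.9 + 499*1000/(1000*9.81) + 1.95^2/(2*9.81)
   = -18.9 + 50.866 + 0.1938
   = 32.16 m.
H2 = 16.0 + 73*1000/(1000*9.81) + 2.05^2/(2*9.81)
   = 16.0 + 7.441 + 0.2142
   = 23.656 m.
h_L = H1 - H2 = 32.16 - 23.656 = 8.505 m.

8.505


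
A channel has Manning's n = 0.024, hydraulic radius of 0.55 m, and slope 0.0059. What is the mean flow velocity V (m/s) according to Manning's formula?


Manning's equation gives V = (1/n) * R^(2/3) * S^(1/2).
First, compute R^(2/3) = 0.55^(2/3) = 0.6713.
Next, S^(1/2) = 0.0059^(1/2) = 0.076811.
Then 1/n = 1/0.024 = 41.67.
V = 41.67 * 0.6713 * 0.076811 = 2.1484 m/s.

2.1484


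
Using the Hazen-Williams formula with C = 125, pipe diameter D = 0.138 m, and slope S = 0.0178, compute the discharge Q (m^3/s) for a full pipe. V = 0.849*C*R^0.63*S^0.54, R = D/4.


For a full circular pipe, R = D/4 = 0.138/4 = 0.0345 m.
V = 0.849 * 125 * 0.0345^0.63 * 0.0178^0.54
  = 0.849 * 125 * 0.119902 * 0.11356
  = 1.445 m/s.
Pipe area A = pi*D^2/4 = pi*0.138^2/4 = 0.015 m^2.
Q = A * V = 0.015 * 1.445 = 0.0216 m^3/s.

0.0216


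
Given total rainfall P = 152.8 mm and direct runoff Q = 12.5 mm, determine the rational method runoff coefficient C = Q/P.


The runoff coefficient C = runoff depth / rainfall depth.
C = 12.5 / 152.8
  = 0.0818.

0.0818


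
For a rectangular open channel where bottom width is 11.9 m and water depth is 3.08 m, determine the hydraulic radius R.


For a rectangular section:
Flow area A = b * y = 11.9 * 3.08 = 36.65 m^2.
Wetted perimeter P = b + 2y = 11.9 + 2*3.08 = 18.06 m.
Hydraulic radius R = A/P = 36.65 / 18.06 = 2.0295 m.

2.0295


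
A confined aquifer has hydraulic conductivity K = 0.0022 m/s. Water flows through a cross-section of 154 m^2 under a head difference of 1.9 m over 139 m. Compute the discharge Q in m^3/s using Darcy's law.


Darcy's law: Q = K * A * i, where i = dh/L.
Hydraulic gradient i = 1.9 / 139 = 0.013669.
Q = 0.0022 * 154 * 0.013669
  = 0.0046 m^3/s.

0.0046


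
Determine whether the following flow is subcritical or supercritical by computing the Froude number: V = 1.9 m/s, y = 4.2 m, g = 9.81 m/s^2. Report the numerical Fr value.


The Froude number is defined as Fr = V / sqrt(g*y).
g*y = 9.81 * 4.2 = 41.202.
sqrt(g*y) = sqrt(41.202) = 6.4189.
Fr = 1.9 / 6.4189 = 0.296.
Since Fr < 1, the flow is subcritical.

0.296


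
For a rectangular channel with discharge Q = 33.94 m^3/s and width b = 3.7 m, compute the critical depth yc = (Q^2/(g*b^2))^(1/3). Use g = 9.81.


Using yc = (Q^2 / (g * b^2))^(1/3):
Q^2 = 33.94^2 = 1151.92.
g * b^2 = 9.81 * 3.7^2 = 9.81 * 13.69 = 134.3.
Q^2 / (g*b^2) = 1151.92 / 134.3 = 8.5772.
yc = 8.5772^(1/3) = 2.047 m.

2.047


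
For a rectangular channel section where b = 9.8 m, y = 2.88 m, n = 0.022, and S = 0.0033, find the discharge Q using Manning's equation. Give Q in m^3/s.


For a rectangular channel, the cross-sectional area A = b * y = 9.8 * 2.88 = 28.22 m^2.
The wetted perimeter P = b + 2y = 9.8 + 2*2.88 = 15.56 m.
Hydraulic radius R = A/P = 28.22/15.56 = 1.8139 m.
Velocity V = (1/n)*R^(2/3)*S^(1/2) = (1/0.022)*1.8139^(2/3)*0.0033^(1/2) = 3.8837 m/s.
Discharge Q = A * V = 28.22 * 3.8837 = 109.612 m^3/s.

109.612


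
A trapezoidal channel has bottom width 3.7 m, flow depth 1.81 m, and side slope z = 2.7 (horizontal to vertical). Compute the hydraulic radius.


For a trapezoidal section with side slope z:
A = (b + z*y)*y = (3.7 + 2.7*1.81)*1.81 = 15.542 m^2.
P = b + 2*y*sqrt(1 + z^2) = 3.7 + 2*1.81*sqrt(1 + 2.7^2) = 14.123 m.
R = A/P = 15.542 / 14.123 = 1.1005 m.

1.1005


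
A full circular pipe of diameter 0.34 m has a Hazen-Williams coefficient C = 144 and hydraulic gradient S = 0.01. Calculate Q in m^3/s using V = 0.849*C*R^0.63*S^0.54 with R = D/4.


For a full circular pipe, R = D/4 = 0.34/4 = 0.085 m.
V = 0.849 * 144 * 0.085^0.63 * 0.01^0.54
  = 0.849 * 144 * 0.211609 * 0.083176
  = 2.1518 m/s.
Pipe area A = pi*D^2/4 = pi*0.34^2/4 = 0.0908 m^2.
Q = A * V = 0.0908 * 2.1518 = 0.1954 m^3/s.

0.1954


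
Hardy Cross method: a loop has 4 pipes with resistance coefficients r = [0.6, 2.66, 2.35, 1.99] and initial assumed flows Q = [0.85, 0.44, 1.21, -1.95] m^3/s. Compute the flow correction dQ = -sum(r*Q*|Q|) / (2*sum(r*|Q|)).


Numerator terms (r*Q*|Q|): 0.6*0.85*|0.85| = 0.4335; 2.66*0.44*|0.44| = 0.515; 2.35*1.21*|1.21| = 3.4406; 1.99*-1.95*|-1.95| = -7.567.
Sum of numerator = -3.1779.
Denominator terms (r*|Q|): 0.6*|0.85| = 0.51; 2.66*|0.44| = 1.1704; 2.35*|1.21| = 2.8435; 1.99*|-1.95| = 3.8805.
2 * sum of denominator = 2 * 8.4044 = 16.8088.
dQ = --3.1779 / 16.8088 = 0.1891 m^3/s.

0.1891


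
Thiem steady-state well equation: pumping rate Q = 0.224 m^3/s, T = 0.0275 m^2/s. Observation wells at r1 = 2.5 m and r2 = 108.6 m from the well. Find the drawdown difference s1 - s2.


Thiem equation: s1 - s2 = Q/(2*pi*T) * ln(r2/r1).
ln(r2/r1) = ln(108.6/2.5) = 3.7714.
Q/(2*pi*T) = 0.224 / (2*pi*0.0275) = 0.224 / 0.1728 = 1.2964.
s1 - s2 = 1.2964 * 3.7714 = 4.8892 m.

4.8892


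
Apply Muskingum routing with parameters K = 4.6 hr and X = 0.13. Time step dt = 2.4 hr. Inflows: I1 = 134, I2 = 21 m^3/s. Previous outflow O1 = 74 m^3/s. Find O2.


Muskingum coefficients:
denom = 2*K*(1-X) + dt = 2*4.6*(1-0.13) + 2.4 = 10.404.
C0 = (dt - 2*K*X)/denom = (2.4 - 2*4.6*0.13)/10.404 = 0.1157.
C1 = (dt + 2*K*X)/denom = (2.4 + 2*4.6*0.13)/10.404 = 0.3456.
C2 = (2*K*(1-X) - dt)/denom = 0.5386.
O2 = C0*I2 + C1*I1 + C2*O1
   = 0.1157*21 + 0.3456*134 + 0.5386*74
   = 88.6 m^3/s.

88.6


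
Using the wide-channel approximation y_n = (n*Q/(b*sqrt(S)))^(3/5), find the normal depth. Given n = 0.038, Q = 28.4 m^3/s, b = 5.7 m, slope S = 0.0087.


We use the wide-channel approximation y_n = (n*Q/(b*sqrt(S)))^(3/5).
sqrt(S) = sqrt(0.0087) = 0.093274.
Numerator: n*Q = 0.038 * 28.4 = 1.0792.
Denominator: b*sqrt(S) = 5.7 * 0.093274 = 0.531662.
arg = 2.0299.
y_n = 2.0299^(3/5) = 1.5293 m.

1.5293


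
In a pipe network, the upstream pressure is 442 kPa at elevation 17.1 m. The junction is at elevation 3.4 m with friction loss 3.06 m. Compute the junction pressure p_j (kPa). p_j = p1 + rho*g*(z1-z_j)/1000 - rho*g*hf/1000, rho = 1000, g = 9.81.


Junction pressure: p_j = p1 + rho*g*(z1 - z_j)/1000 - rho*g*hf/1000.
Elevation term = 1000*9.81*(17.1 - 3.4)/1000 = 134.397 kPa.
Friction term = 1000*9.81*3.06/1000 = 30.019 kPa.
p_j = 442 + 134.397 - 30.019 = 546.38 kPa.

546.38


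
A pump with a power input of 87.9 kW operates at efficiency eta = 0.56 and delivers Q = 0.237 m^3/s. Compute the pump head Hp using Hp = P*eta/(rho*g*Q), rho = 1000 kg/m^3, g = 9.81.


Pump head formula: Hp = P * eta / (rho * g * Q).
Numerator: P * eta = 87.9 * 1000 * 0.56 = 49224.0 W.
Denominator: rho * g * Q = 1000 * 9.81 * 0.237 = 2324.97.
Hp = 49224.0 / 2324.97 = 21.17 m.

21.17


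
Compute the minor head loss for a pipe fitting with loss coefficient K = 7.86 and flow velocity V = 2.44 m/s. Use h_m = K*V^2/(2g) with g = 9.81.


Minor loss formula: h_m = K * V^2/(2g).
V^2 = 2.44^2 = 5.9536.
V^2/(2g) = 5.9536 / 19.62 = 0.3034 m.
h_m = 7.86 * 0.3034 = 2.3851 m.

2.3851


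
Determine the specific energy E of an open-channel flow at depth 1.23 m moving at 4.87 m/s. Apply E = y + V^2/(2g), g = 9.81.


Specific energy E = y + V^2/(2g).
Velocity head = V^2/(2g) = 4.87^2 / (2*9.81) = 23.7169 / 19.62 = 1.2088 m.
E = 1.23 + 1.2088 = 2.4388 m.

2.4388


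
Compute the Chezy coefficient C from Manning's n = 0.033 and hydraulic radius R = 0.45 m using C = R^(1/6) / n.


The Chezy coefficient relates to Manning's n through C = R^(1/6) / n.
R^(1/6) = 0.45^(1/6) = 0.875391.
C = 0.875391 / 0.033 = 26.53 m^(1/2)/s.

26.53


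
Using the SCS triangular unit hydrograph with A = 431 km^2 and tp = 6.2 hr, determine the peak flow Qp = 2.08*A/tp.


SCS formula: Qp = 2.08 * A / tp.
Qp = 2.08 * 431 / 6.2
   = 896.48 / 6.2
   = 144.59 m^3/s per cm.

144.59


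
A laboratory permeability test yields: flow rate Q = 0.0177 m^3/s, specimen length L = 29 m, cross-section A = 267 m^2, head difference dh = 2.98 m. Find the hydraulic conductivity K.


From K = Q*L / (A*dh):
Numerator: Q*L = 0.0177 * 29 = 0.5133.
Denominator: A*dh = 267 * 2.98 = 795.66.
K = 0.5133 / 795.66 = 0.000645 m/s.

0.000645


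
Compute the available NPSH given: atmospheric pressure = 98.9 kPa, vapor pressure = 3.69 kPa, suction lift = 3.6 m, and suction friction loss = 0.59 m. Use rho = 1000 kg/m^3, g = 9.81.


NPSHa = p_atm/(rho*g) - z_s - hf_s - p_vap/(rho*g).
p_atm/(rho*g) = 98.9*1000 / (1000*9.81) = 10.082 m.
p_vap/(rho*g) = 3.69*1000 / (1000*9.81) = 0.376 m.
NPSHa = 10.082 - 3.6 - 0.59 - 0.376
      = 5.52 m.

5.52


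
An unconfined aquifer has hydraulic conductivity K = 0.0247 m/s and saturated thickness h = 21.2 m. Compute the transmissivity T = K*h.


Transmissivity is defined as T = K * h.
T = 0.0247 * 21.2
  = 0.5236 m^2/s.

0.5236


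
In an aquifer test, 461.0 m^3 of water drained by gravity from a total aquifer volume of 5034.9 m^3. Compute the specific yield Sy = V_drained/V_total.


Specific yield Sy = Volume drained / Total volume.
Sy = 461.0 / 5034.9
   = 0.0916.

0.0916


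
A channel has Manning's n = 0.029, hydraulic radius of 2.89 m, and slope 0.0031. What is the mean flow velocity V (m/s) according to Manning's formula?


Manning's equation gives V = (1/n) * R^(2/3) * S^(1/2).
First, compute R^(2/3) = 2.89^(2/3) = 2.0289.
Next, S^(1/2) = 0.0031^(1/2) = 0.055678.
Then 1/n = 1/0.029 = 34.48.
V = 34.48 * 2.0289 * 0.055678 = 3.8954 m/s.

3.8954


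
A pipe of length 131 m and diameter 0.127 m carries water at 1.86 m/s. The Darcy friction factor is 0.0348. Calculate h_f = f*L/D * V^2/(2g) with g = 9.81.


Darcy-Weisbach equation: h_f = f * (L/D) * V^2/(2g).
f * L/D = 0.0348 * 131/0.127 = 35.8961.
V^2/(2g) = 1.86^2 / (2*9.81) = 3.4596 / 19.62 = 0.1763 m.
h_f = 35.8961 * 0.1763 = 6.33 m.

6.33


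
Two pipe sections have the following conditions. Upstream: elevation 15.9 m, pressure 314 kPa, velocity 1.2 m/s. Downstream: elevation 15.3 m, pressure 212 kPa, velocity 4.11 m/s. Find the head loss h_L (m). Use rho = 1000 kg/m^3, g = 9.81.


Total head at each section: H = z + p/(rho*g) + V^2/(2g).
H1 = 15.9 + 314*1000/(1000*9.81) + 1.2^2/(2*9.81)
   = 15.9 + 32.008 + 0.0734
   = 47.982 m.
H2 = 15.3 + 212*1000/(1000*9.81) + 4.11^2/(2*9.81)
   = 15.3 + 21.611 + 0.861
   = 37.772 m.
h_L = H1 - H2 = 47.982 - 37.772 = 10.21 m.

10.21


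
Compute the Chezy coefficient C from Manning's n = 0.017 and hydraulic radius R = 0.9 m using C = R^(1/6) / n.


The Chezy coefficient relates to Manning's n through C = R^(1/6) / n.
R^(1/6) = 0.9^(1/6) = 0.982593.
C = 0.982593 / 0.017 = 57.8 m^(1/2)/s.

57.8


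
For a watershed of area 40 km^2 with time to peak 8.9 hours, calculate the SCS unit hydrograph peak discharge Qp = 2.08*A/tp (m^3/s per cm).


SCS formula: Qp = 2.08 * A / tp.
Qp = 2.08 * 40 / 8.9
   = 83.2 / 8.9
   = 9.35 m^3/s per cm.

9.35


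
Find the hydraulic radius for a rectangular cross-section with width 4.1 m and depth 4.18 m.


For a rectangular section:
Flow area A = b * y = 4.1 * 4.18 = 17.14 m^2.
Wetted perimeter P = b + 2y = 4.1 + 2*4.18 = 12.46 m.
Hydraulic radius R = A/P = 17.14 / 12.46 = 1.3754 m.

1.3754


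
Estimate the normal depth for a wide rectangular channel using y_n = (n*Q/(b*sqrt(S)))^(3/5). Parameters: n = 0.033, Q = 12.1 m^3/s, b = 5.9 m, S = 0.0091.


We use the wide-channel approximation y_n = (n*Q/(b*sqrt(S)))^(3/5).
sqrt(S) = sqrt(0.0091) = 0.095394.
Numerator: n*Q = 0.033 * 12.1 = 0.3993.
Denominator: b*sqrt(S) = 5.9 * 0.095394 = 0.562825.
arg = 0.7095.
y_n = 0.7095^(3/5) = 0.8139 m.

0.8139


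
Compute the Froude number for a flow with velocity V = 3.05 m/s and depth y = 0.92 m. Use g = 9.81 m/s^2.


The Froude number is defined as Fr = V / sqrt(g*y).
g*y = 9.81 * 0.92 = 9.0252.
sqrt(g*y) = sqrt(9.0252) = 3.0042.
Fr = 3.05 / 3.0042 = 1.0152.

1.0152


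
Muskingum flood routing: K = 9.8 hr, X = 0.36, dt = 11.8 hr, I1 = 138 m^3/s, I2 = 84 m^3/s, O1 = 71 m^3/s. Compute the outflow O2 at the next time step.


Muskingum coefficients:
denom = 2*K*(1-X) + dt = 2*9.8*(1-0.36) + 11.8 = 24.344.
C0 = (dt - 2*K*X)/denom = (11.8 - 2*9.8*0.36)/24.344 = 0.1949.
C1 = (dt + 2*K*X)/denom = (11.8 + 2*9.8*0.36)/24.344 = 0.7746.
C2 = (2*K*(1-X) - dt)/denom = 0.0306.
O2 = C0*I2 + C1*I1 + C2*O1
   = 0.1949*84 + 0.7746*138 + 0.0306*71
   = 125.43 m^3/s.

125.43


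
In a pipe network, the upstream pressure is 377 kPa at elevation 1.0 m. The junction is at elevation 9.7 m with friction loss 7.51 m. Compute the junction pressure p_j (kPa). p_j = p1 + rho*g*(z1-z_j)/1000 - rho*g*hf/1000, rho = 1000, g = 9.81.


Junction pressure: p_j = p1 + rho*g*(z1 - z_j)/1000 - rho*g*hf/1000.
Elevation term = 1000*9.81*(1.0 - 9.7)/1000 = -85.347 kPa.
Friction term = 1000*9.81*7.51/1000 = 73.673 kPa.
p_j = 377 + -85.347 - 73.673 = 217.98 kPa.

217.98


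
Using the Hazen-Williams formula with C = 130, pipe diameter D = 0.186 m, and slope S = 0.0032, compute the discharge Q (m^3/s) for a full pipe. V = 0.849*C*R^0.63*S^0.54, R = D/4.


For a full circular pipe, R = D/4 = 0.186/4 = 0.0465 m.
V = 0.849 * 130 * 0.0465^0.63 * 0.0032^0.54
  = 0.849 * 130 * 0.144709 * 0.044955
  = 0.718 m/s.
Pipe area A = pi*D^2/4 = pi*0.186^2/4 = 0.0272 m^2.
Q = A * V = 0.0272 * 0.718 = 0.0195 m^3/s.

0.0195


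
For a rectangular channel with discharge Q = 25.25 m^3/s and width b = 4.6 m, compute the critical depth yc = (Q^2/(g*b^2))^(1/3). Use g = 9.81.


Using yc = (Q^2 / (g * b^2))^(1/3):
Q^2 = 25.25^2 = 637.56.
g * b^2 = 9.81 * 4.6^2 = 9.81 * 21.16 = 207.58.
Q^2 / (g*b^2) = 637.56 / 207.58 = 3.0714.
yc = 3.0714^(1/3) = 1.4536 m.

1.4536


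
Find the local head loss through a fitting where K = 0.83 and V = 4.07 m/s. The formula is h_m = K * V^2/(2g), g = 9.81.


Minor loss formula: h_m = K * V^2/(2g).
V^2 = 4.07^2 = 16.5649.
V^2/(2g) = 16.5649 / 19.62 = 0.8443 m.
h_m = 0.83 * 0.8443 = 0.7008 m.

0.7008


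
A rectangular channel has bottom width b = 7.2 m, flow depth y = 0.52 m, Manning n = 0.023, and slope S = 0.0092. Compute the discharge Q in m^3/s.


For a rectangular channel, the cross-sectional area A = b * y = 7.2 * 0.52 = 3.74 m^2.
The wetted perimeter P = b + 2y = 7.2 + 2*0.52 = 8.24 m.
Hydraulic radius R = A/P = 3.74/8.24 = 0.4544 m.
Velocity V = (1/n)*R^(2/3)*S^(1/2) = (1/0.023)*0.4544^(2/3)*0.0092^(1/2) = 2.4647 m/s.
Discharge Q = A * V = 3.74 * 2.4647 = 9.228 m^3/s.

9.228


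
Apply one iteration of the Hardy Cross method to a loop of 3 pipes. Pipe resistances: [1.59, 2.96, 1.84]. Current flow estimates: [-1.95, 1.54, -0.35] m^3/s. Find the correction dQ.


Numerator terms (r*Q*|Q|): 1.59*-1.95*|-1.95| = -6.046; 2.96*1.54*|1.54| = 7.0199; 1.84*-0.35*|-0.35| = -0.2254.
Sum of numerator = 0.7486.
Denominator terms (r*|Q|): 1.59*|-1.95| = 3.1005; 2.96*|1.54| = 4.5584; 1.84*|-0.35| = 0.644.
2 * sum of denominator = 2 * 8.3029 = 16.6058.
dQ = -0.7486 / 16.6058 = -0.0451 m^3/s.

-0.0451


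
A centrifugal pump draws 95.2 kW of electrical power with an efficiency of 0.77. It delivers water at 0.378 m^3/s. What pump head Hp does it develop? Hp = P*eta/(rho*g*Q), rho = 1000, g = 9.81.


Pump head formula: Hp = P * eta / (rho * g * Q).
Numerator: P * eta = 95.2 * 1000 * 0.77 = 73304.0 W.
Denominator: rho * g * Q = 1000 * 9.81 * 0.378 = 3708.18.
Hp = 73304.0 / 3708.18 = 19.77 m.

19.77


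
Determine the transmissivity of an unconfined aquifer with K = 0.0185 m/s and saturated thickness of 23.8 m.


Transmissivity is defined as T = K * h.
T = 0.0185 * 23.8
  = 0.4403 m^2/s.

0.4403


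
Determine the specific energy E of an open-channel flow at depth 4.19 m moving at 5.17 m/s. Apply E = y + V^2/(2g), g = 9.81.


Specific energy E = y + V^2/(2g).
Velocity head = V^2/(2g) = 5.17^2 / (2*9.81) = 26.7289 / 19.62 = 1.3623 m.
E = 4.19 + 1.3623 = 5.5523 m.

5.5523


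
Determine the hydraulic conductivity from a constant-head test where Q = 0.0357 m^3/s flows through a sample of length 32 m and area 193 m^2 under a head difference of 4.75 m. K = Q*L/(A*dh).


From K = Q*L / (A*dh):
Numerator: Q*L = 0.0357 * 32 = 1.1424.
Denominator: A*dh = 193 * 4.75 = 916.75.
K = 1.1424 / 916.75 = 0.001246 m/s.

0.001246


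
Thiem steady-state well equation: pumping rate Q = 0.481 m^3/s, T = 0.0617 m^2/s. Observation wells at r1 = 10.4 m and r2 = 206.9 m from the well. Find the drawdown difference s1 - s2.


Thiem equation: s1 - s2 = Q/(2*pi*T) * ln(r2/r1).
ln(r2/r1) = ln(206.9/10.4) = 2.9904.
Q/(2*pi*T) = 0.481 / (2*pi*0.0617) = 0.481 / 0.3877 = 1.2407.
s1 - s2 = 1.2407 * 2.9904 = 3.7103 m.

3.7103


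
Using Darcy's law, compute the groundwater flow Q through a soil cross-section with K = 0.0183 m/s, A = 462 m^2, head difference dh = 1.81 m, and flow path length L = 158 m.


Darcy's law: Q = K * A * i, where i = dh/L.
Hydraulic gradient i = 1.81 / 158 = 0.011456.
Q = 0.0183 * 462 * 0.011456
  = 0.0969 m^3/s.

0.0969
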